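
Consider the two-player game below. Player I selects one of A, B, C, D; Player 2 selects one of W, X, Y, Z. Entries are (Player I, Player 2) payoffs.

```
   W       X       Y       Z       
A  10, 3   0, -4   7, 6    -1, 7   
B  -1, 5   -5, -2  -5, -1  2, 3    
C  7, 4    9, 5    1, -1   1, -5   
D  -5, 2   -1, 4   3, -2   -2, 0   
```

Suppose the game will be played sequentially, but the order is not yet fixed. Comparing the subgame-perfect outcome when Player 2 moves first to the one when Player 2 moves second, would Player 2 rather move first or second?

first

If Player I leads: Player 2's best replies are A→Z, B→W, C→X, D→X; Player I's induced payoffs -1, -1, 9, -1; outcome (C, X), payoffs (9, 5).
If Player 2 leads: Player I's best replies are W→A, X→C, Y→A, Z→B; Player 2's induced payoffs 3, 5, 6, 3; outcome (A, Y), payoffs (7, 6).
Player 2 gets 6 moving first and 5 moving second, so Player 2 prefers to move first.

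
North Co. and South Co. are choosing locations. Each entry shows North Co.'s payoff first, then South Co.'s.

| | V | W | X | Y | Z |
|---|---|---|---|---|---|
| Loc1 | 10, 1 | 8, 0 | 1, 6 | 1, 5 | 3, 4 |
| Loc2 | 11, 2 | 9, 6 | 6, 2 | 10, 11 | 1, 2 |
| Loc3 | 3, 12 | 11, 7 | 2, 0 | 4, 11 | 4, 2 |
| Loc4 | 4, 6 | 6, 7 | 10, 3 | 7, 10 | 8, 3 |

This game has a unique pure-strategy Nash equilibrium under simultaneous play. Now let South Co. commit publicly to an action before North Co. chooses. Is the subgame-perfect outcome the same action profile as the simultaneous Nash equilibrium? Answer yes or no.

yes

Backward induction with South Co. moving first.
- V: BR = Loc2, leader payoff 2.
- W: BR = Loc3, leader payoff 7.
- X: BR = Loc4, leader payoff 3.
- Y: BR = Loc2, leader payoff 11.
- Z: BR = Loc4, leader payoff 3.
South Co.'s induced payoffs are 2, 7, 3, 11, 3, so South Co. commits to Y. Subgame-perfect outcome: (Loc2, Y) with payoffs (10, 11).
Under simultaneous play:
North Co.'s best replies: V→Loc2; W→Loc3; X→Loc4; Y→Loc2; Z→Loc4.
South Co.'s best replies: Loc1→X; Loc2→Y; Loc3→V; Loc4→Y.
Only (Loc2, Y) has each player best-responding; Nash payoffs (10, 11).
Sequential outcome (Loc2, Y) coincides with the Nash profile (Loc2, Y).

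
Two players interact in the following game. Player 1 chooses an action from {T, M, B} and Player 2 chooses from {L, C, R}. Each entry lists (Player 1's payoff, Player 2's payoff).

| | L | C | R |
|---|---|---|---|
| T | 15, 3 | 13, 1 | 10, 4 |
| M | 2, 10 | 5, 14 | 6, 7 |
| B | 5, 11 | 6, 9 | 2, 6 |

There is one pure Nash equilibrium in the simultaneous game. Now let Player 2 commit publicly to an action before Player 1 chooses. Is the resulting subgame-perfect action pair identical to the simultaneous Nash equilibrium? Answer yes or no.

Solve by backward induction (Player 2 leads).
- L: Player 1 compares 15, 2, 5 and picks T; Player 2 would get 3.
- C: Player 1 compares 13, 5, 6 and picks T; Player 2 would get 1.
- R: Player 1 compares 10, 6, 2 and picks T; Player 2 would get 4.
Maximizing over 3, 1, 4, Player 2 chooses R. Subgame-perfect outcome: (T, R) with payoffs (10, 4).
For the simultaneous game, intersect best replies.
Player 1's best replies: L→T; C→T; R→T.
Player 2's best replies: T→R; M→C; B→L.
Only (T, R) has each player best-responding; Nash payoffs (10, 4).
Sequential outcome (T, R) coincides with the Nash profile (T, R).

yes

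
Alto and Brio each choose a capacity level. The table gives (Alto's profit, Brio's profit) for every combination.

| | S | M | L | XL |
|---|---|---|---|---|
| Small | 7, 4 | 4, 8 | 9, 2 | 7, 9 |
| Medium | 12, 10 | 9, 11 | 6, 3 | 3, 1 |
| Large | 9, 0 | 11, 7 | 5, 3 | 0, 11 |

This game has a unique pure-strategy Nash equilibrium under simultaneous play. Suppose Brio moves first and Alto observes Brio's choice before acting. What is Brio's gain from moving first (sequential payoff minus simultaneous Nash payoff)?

1

Solve by backward induction (Brio leads).
- S → Alto plays Medium (best of 7, 12, 9); Brio gets 10.
- M → Alto plays Large (best of 4, 9, 11); Brio gets 7.
- L → Alto plays Small (best of 9, 6, 5); Brio gets 2.
- XL → Alto plays Small (best of 7, 3, 0); Brio gets 9.
Brio's induced payoffs are 10, 7, 2, 9, so Brio commits to S. Subgame-perfect outcome: (Medium, S) with payoffs (12, 10).
Under simultaneous play:
Alto's best replies: S→Medium; M→Large; L→Small; XL→Small.
Brio's best replies: Small→XL; Medium→M; Large→XL.
Only (Small, XL) has each player best-responding; Nash payoffs (7, 9).
Brio's commitment gain: 10 − 9 = 1.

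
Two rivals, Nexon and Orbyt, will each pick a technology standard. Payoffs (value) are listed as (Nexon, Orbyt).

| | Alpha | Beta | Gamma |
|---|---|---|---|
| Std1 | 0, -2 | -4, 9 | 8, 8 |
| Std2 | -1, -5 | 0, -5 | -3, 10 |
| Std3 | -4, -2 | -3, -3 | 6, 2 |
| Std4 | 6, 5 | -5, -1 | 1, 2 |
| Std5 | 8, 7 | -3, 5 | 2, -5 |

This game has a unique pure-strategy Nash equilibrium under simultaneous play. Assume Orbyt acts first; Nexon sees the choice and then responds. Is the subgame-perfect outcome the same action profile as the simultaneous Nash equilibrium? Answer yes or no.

no

Backward induction with Orbyt moving first.
- Alpha: Nexon compares 0, -1, -4, 6, 8 and picks Std5; Orbyt would get 7.
- Beta: Nexon compares -4, 0, -3, -5, -3 and picks Std2; Orbyt would get -5.
- Gamma: Nexon compares 8, -3, 6, 1, 2 and picks Std1; Orbyt would get 8.
Maximizing over 7, -5, 8, Orbyt chooses Gamma. Subgame-perfect outcome: (Std1, Gamma) with payoffs (8, 8).
Under simultaneous play:
Nexon's best replies: Alpha→Std5; Beta→Std2; Gamma→Std1.
Orbyt's best replies: Std1→Beta; Std2→Gamma; Std3→Gamma; Std4→Alpha; Std5→Alpha.
Only (Std5, Alpha) has each player best-responding; Nash payoffs (8, 7).
Sequential outcome (Std1, Gamma) differs from the Nash profile (Std5, Alpha).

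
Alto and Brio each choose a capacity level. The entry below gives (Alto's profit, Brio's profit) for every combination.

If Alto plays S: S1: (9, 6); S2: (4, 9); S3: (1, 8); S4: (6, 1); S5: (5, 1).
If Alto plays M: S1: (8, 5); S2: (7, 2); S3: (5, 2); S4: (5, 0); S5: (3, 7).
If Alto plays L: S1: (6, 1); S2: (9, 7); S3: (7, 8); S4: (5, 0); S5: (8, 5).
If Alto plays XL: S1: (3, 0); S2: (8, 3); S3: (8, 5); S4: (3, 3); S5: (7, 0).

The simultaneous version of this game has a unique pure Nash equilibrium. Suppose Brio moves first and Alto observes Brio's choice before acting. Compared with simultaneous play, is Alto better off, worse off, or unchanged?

Solve by backward induction (Brio leads).
- S1: BR = S, leader payoff 6.
- S2: BR = L, leader payoff 7.
- S3: BR = XL, leader payoff 5.
- S4: BR = S, leader payoff 1.
- S5: BR = L, leader payoff 5.
Maximizing over 6, 7, 5, 1, 5, Brio chooses S2. Subgame-perfect outcome: (L, S2) with payoffs (9, 7).
Now find the simultaneous Nash equilibrium.
Alto's best replies: S1→S; S2→L; S3→XL; S4→S; S5→L.
Brio's best replies: S→S2; M→S5; L→S3; XL→S3.
Only (XL, S3) has each player best-responding; Nash payoffs (8, 5).
Alto earns 9 sequentially versus 8 at the Nash outcome: better off.

better off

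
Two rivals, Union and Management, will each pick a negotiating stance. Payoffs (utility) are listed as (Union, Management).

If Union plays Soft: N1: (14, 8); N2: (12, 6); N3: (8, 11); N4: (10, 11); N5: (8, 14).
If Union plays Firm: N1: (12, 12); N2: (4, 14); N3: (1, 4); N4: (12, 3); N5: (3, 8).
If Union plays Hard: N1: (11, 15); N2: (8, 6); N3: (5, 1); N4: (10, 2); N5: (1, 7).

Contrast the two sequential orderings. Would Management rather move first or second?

second

If Union leads: Management's best replies are Soft→N5, Firm→N2, Hard→N1; Union's induced payoffs 8, 4, 11; outcome (Hard, N1), payoffs (11, 15).
If Management leads: Union's best replies are N1→Soft, N2→Soft, N3→Soft, N4→Firm, N5→Soft; Management's induced payoffs 8, 6, 11, 3, 14; outcome (Soft, N5), payoffs (8, 14).
Management gets 14 moving first and 15 moving second, so Management prefers to move second.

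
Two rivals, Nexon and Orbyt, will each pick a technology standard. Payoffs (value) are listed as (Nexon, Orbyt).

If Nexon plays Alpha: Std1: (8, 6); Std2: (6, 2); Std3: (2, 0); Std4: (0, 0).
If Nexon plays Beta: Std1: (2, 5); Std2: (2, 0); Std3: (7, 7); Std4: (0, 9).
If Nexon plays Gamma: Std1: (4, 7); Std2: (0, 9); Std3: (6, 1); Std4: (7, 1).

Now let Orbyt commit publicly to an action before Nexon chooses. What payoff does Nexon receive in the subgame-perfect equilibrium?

7

Nexon best-responds to each possible Orbyt move:
- Std1 → Nexon plays Alpha (best of 8, 2, 4); Orbyt gets 6.
- Std2 → Nexon plays Alpha (best of 6, 2, 0); Orbyt gets 2.
- Std3 → Nexon plays Beta (best of 2, 7, 6); Orbyt gets 7.
- Std4 → Nexon plays Gamma (best of 0, 0, 7); Orbyt gets 1.
Orbyt's induced payoffs are 6, 2, 7, 1, so Orbyt commits to Std3. Subgame-perfect outcome: (Beta, Std3) with payoffs (7, 7).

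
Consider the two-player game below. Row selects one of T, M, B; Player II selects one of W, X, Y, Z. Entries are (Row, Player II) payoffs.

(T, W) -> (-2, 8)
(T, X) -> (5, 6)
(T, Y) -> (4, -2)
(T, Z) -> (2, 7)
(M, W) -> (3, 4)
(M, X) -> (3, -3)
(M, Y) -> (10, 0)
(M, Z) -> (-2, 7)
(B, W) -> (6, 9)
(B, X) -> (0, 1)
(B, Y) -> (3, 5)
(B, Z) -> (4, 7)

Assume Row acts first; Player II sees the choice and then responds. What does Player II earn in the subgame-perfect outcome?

Solve by backward induction (Row leads).
- T: Player II compares 8, 6, -2, 7 and picks W; Row would get -2.
- M: Player II compares 4, -3, 0, 7 and picks Z; Row would get -2.
- B: Player II compares 9, 1, 5, 7 and picks W; Row would get 6.
Among -2, -2, 6, the best is 6 at B. Subgame-perfect outcome: (B, W) with payoffs (6, 9).

9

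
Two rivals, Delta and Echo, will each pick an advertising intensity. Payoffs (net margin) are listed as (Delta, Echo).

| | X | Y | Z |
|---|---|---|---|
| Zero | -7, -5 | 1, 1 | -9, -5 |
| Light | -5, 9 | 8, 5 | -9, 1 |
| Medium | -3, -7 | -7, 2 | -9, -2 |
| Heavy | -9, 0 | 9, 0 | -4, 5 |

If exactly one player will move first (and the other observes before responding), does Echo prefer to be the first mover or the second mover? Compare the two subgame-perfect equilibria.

first

If Delta leads: Echo's best replies are Zero→Y, Light→X, Medium→Y, Heavy→Z; Delta's induced payoffs 1, -5, -7, -4; outcome (Zero, Y), payoffs (1, 1).
If Echo leads: Delta's best replies are X→Medium, Y→Heavy, Z→Heavy; Echo's induced payoffs -7, 0, 5; outcome (Heavy, Z), payoffs (-4, 5).
Echo gets 5 moving first and 1 moving second, so Echo prefers to move first.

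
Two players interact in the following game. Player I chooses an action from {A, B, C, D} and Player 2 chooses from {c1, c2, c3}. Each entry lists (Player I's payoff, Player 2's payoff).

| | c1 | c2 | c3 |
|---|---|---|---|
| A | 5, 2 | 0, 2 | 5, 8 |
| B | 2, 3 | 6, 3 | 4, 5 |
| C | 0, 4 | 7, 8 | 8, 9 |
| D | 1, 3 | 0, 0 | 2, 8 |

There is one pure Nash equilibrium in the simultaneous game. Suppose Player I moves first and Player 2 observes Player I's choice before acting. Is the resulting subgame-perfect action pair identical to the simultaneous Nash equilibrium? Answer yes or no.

yes

Backward induction with Player I moving first.
- A: BR = c3, leader payoff 5.
- B: BR = c3, leader payoff 4.
- C: BR = c3, leader payoff 8.
- D: BR = c3, leader payoff 2.
Among 5, 4, 8, 2, the best is 8 at C. Subgame-perfect outcome: (C, c3) with payoffs (8, 9).
Under simultaneous play:
Player I's best replies: c1→A; c2→C; c3→C.
Player 2's best replies: A→c3; B→c3; C→c3; D→c3.
The unique mutual best reply is (C, c3), giving (8, 9).
Sequential outcome (C, c3) coincides with the Nash profile (C, c3).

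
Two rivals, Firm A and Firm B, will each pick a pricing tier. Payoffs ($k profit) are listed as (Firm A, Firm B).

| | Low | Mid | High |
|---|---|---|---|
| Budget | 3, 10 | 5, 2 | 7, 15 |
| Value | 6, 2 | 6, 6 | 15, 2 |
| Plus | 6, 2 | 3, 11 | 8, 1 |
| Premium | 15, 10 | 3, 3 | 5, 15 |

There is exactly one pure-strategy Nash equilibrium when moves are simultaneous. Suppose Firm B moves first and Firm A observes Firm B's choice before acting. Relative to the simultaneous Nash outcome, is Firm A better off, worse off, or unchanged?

Solve by backward induction (Firm B leads).
- Low: Firm A compares 3, 6, 6, 15 and picks Premium; Firm B would get 10.
- Mid: Firm A compares 5, 6, 3, 3 and picks Value; Firm B would get 6.
- High: Firm A compares 7, 15, 8, 5 and picks Value; Firm B would get 2.
Maximizing over 10, 6, 2, Firm B chooses Low. Subgame-perfect outcome: (Premium, Low) with payoffs (15, 10).
For the simultaneous game, intersect best replies.
Firm A's best replies: Low→Premium; Mid→Value; High→Value.
Firm B's best replies: Budget→High; Value→Mid; Plus→Mid; Premium→High.
Only (Value, Mid) has each player best-responding; Nash payoffs (6, 6).
Firm A earns 15 sequentially versus 6 at the Nash outcome: better off.

better off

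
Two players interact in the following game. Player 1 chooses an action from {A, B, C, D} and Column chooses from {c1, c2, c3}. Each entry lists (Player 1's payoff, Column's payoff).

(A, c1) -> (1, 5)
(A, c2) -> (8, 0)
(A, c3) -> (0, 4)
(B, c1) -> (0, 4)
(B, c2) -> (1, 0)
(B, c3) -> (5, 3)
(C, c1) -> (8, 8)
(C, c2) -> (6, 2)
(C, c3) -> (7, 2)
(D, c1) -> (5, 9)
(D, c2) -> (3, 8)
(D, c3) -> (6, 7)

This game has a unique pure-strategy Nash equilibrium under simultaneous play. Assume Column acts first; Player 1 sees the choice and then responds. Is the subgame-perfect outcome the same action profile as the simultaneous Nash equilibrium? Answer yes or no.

Backward induction with Column moving first.
- c1: BR = C, leader payoff 8.
- c2: BR = A, leader payoff 0.
- c3: BR = C, leader payoff 2.
Among 8, 0, 2, the best is 8 at c1. Subgame-perfect outcome: (C, c1) with payoffs (8, 8).
For the simultaneous game, intersect best replies.
Player 1's best replies: c1→C; c2→A; c3→C.
Column's best replies: A→c1; B→c1; C→c1; D→c1.
Only (C, c1) has each player best-responding; Nash payoffs (8, 8).
Sequential outcome (C, c1) coincides with the Nash profile (C, c1).

yes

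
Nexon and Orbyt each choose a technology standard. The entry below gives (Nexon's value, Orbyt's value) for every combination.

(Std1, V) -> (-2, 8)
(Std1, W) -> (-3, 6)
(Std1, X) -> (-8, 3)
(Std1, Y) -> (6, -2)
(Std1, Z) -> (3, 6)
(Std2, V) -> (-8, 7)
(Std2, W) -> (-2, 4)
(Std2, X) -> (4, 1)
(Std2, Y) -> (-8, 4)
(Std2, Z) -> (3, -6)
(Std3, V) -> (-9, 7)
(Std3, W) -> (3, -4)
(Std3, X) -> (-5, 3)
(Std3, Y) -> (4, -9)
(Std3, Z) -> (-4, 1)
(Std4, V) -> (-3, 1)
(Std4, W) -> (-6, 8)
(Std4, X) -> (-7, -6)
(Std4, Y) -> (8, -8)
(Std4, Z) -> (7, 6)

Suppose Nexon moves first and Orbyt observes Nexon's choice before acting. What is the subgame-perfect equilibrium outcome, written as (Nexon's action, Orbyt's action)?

Solve by backward induction (Nexon leads).
- Std1: Orbyt compares 8, 6, 3, -2, 6 and picks V; Nexon would get -2.
- Std2: Orbyt compares 7, 4, 1, 4, -6 and picks V; Nexon would get -8.
- Std3: Orbyt compares 7, -4, 3, -9, 1 and picks V; Nexon would get -9.
- Std4: Orbyt compares 1, 8, -6, -8, 6 and picks W; Nexon would get -6.
Among -2, -8, -9, -6, the best is -2 at Std1. Subgame-perfect outcome: (Std1, V) with payoffs (-2, 8).

(Std1, V)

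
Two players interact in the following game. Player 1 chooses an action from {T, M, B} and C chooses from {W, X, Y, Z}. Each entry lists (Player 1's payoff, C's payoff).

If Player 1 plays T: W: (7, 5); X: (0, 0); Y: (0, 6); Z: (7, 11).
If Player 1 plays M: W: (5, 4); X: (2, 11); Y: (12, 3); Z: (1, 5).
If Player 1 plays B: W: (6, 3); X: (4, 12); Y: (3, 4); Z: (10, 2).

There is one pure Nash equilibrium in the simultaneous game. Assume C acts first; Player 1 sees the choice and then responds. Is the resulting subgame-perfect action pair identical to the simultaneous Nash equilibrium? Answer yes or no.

yes

Backward induction with C moving first.
- W → Player 1 plays T (best of 7, 5, 6); C gets 5.
- X → Player 1 plays B (best of 0, 2, 4); C gets 12.
- Y → Player 1 plays M (best of 0, 12, 3); C gets 3.
- Z → Player 1 plays B (best of 7, 1, 10); C gets 2.
Maximizing over 5, 12, 3, 2, C chooses X. Subgame-perfect outcome: (B, X) with payoffs (4, 12).
Under simultaneous play:
Player 1's best replies: W→T; X→B; Y→M; Z→B.
C's best replies: T→Z; M→X; B→X.
Only (B, X) has each player best-responding; Nash payoffs (4, 12).
Sequential outcome (B, X) coincides with the Nash profile (B, X).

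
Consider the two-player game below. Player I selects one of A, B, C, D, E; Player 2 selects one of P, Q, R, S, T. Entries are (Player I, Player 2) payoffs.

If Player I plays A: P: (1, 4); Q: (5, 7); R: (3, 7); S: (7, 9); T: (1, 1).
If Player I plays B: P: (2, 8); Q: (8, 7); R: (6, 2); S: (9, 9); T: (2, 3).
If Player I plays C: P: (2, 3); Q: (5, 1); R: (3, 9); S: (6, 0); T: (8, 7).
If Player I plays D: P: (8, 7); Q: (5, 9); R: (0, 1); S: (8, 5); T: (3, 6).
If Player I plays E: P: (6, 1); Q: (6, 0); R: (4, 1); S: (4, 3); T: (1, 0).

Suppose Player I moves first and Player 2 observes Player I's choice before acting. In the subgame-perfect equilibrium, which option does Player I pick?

B

Solve by backward induction (Player I leads).
- A: Player 2 compares 4, 7, 7, 9, 1 and picks S; Player I would get 7.
- B: Player 2 compares 8, 7, 2, 9, 3 and picks S; Player I would get 9.
- C: Player 2 compares 3, 1, 9, 0, 7 and picks R; Player I would get 3.
- D: Player 2 compares 7, 9, 1, 5, 6 and picks Q; Player I would get 5.
- E: Player 2 compares 1, 0, 1, 3, 0 and picks S; Player I would get 4.
Player I's induced payoffs are 7, 9, 3, 5, 4, so Player I commits to B. Subgame-perfect outcome: (B, S) with payoffs (9, 9).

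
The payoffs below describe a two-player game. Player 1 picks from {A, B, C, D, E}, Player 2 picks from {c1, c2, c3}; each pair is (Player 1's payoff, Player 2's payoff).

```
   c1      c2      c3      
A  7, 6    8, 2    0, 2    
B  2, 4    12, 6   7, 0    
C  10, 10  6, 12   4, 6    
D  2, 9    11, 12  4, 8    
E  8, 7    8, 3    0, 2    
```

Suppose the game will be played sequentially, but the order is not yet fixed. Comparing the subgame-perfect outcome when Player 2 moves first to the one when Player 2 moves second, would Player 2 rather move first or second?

first

If Player 1 leads: Player 2's best replies are A→c1, B→c2, C→c2, D→c2, E→c1; Player 1's induced payoffs 7, 12, 6, 11, 8; outcome (B, c2), payoffs (12, 6).
If Player 2 leads: Player 1's best replies are c1→C, c2→B, c3→B; Player 2's induced payoffs 10, 6, 0; outcome (C, c1), payoffs (10, 10).
Player 2 gets 10 moving first and 6 moving second, so Player 2 prefers to move first.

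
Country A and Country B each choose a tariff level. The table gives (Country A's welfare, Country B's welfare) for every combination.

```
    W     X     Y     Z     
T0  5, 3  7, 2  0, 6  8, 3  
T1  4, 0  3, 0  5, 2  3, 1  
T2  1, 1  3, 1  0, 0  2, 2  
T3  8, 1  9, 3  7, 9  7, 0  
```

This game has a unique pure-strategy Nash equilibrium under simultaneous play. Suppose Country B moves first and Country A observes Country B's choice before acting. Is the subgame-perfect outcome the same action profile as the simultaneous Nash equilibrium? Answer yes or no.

Backward induction with Country B moving first.
- W: Country A compares 5, 4, 1, 8 and picks T3; Country B would get 1.
- X: Country A compares 7, 3, 3, 9 and picks T3; Country B would get 3.
- Y: Country A compares 0, 5, 0, 7 and picks T3; Country B would get 9.
- Z: Country A compares 8, 3, 2, 7 and picks T0; Country B would get 3.
Country B's induced payoffs are 1, 3, 9, 3, so Country B commits to Y. Subgame-perfect outcome: (T3, Y) with payoffs (7, 9).
For the simultaneous game, intersect best replies.
Country A's best replies: W→T3; X→T3; Y→T3; Z→T0.
Country B's best replies: T0→Y; T1→Y; T2→Z; T3→Y.
Only (T3, Y) has each player best-responding; Nash payoffs (7, 9).
Sequential outcome (T3, Y) coincides with the Nash profile (T3, Y).

yes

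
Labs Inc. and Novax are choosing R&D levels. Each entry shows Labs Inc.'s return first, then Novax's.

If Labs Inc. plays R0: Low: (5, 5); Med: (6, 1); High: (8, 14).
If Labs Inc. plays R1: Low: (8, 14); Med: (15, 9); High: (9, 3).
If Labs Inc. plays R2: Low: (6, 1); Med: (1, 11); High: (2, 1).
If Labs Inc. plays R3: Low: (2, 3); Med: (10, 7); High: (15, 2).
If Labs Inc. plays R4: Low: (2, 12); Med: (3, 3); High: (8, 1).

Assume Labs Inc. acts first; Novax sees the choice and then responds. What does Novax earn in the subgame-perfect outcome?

Backward induction with Labs Inc. moving first.
- R0 → Novax plays High (best of 5, 1, 14); Labs Inc. gets 8.
- R1 → Novax plays Low (best of 14, 9, 3); Labs Inc. gets 8.
- R2 → Novax plays Med (best of 1, 11, 1); Labs Inc. gets 1.
- R3 → Novax plays Med (best of 3, 7, 2); Labs Inc. gets 10.
- R4 → Novax plays Low (best of 12, 3, 1); Labs Inc. gets 2.
Maximizing over 8, 8, 1, 10, 2, Labs Inc. chooses R3. Subgame-perfect outcome: (R3, Med) with payoffs (10, 7).

7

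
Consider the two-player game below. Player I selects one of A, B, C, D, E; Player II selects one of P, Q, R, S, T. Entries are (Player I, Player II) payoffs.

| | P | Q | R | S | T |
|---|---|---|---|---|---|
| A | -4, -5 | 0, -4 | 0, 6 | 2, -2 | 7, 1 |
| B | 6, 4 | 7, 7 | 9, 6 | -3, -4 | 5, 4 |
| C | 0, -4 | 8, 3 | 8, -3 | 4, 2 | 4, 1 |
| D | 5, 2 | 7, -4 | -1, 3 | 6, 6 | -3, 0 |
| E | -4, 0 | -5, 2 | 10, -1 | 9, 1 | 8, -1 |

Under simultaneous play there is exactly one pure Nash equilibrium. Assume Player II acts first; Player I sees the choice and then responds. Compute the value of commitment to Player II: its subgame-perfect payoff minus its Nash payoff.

Player I best-responds to each possible Player II move:
- P: Player I compares -4, 6, 0, 5, -4 and picks B; Player II would get 4.
- Q: Player I compares 0, 7, 8, 7, -5 and picks C; Player II would get 3.
- R: Player I compares 0, 9, 8, -1, 10 and picks E; Player II would get -1.
- S: Player I compares 2, -3, 4, 6, 9 and picks E; Player II would get 1.
- T: Player I compares 7, 5, 4, -3, 8 and picks E; Player II would get -1.
Player II's induced payoffs are 4, 3, -1, 1, -1, so Player II commits to P. Subgame-perfect outcome: (B, P) with payoffs (6, 4).
For the simultaneous game, intersect best replies.
Player I's best replies: P→B; Q→C; R→E; S→E; T→E.
Player II's best replies: A→R; B→Q; C→Q; D→S; E→Q.
The unique mutual best reply is (C, Q), giving (8, 3).
Player II's commitment gain: 4 − 3 = 1.

1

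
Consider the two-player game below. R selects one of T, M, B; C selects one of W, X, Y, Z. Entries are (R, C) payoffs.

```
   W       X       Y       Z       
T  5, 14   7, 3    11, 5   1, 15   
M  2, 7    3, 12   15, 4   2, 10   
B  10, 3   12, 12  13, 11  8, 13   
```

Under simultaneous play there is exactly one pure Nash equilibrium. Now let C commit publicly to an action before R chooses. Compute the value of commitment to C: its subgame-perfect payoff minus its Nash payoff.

R best-responds to each possible C move:
- W: BR = B, leader payoff 3.
- X: BR = B, leader payoff 12.
- Y: BR = M, leader payoff 4.
- Z: BR = B, leader payoff 13.
Maximizing over 3, 12, 4, 13, C chooses Z. Subgame-perfect outcome: (B, Z) with payoffs (8, 13).
Now find the simultaneous Nash equilibrium.
R's best replies: W→B; X→B; Y→M; Z→B.
C's best replies: T→Z; M→X; B→Z.
The unique mutual best reply is (B, Z), giving (8, 13).
C's commitment gain: 13 − 13 = 0.

0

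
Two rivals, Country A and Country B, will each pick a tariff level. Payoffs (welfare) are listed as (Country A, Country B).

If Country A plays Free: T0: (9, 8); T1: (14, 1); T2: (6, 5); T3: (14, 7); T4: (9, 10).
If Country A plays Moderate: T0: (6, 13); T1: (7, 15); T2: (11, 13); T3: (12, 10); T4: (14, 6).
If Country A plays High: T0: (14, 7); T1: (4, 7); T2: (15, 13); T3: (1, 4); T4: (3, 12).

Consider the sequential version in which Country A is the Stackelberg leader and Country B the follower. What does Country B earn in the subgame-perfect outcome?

13

Country B best-responds to each possible Country A move:
- Free → Country B plays T4 (best of 8, 1, 5, 7, 10); Country A gets 9.
- Moderate → Country B plays T1 (best of 13, 15, 13, 10, 6); Country A gets 7.
- High → Country B plays T2 (best of 7, 7, 13, 4, 12); Country A gets 15.
Among 9, 7, 15, the best is 15 at High. Subgame-perfect outcome: (High, T2) with payoffs (15, 13).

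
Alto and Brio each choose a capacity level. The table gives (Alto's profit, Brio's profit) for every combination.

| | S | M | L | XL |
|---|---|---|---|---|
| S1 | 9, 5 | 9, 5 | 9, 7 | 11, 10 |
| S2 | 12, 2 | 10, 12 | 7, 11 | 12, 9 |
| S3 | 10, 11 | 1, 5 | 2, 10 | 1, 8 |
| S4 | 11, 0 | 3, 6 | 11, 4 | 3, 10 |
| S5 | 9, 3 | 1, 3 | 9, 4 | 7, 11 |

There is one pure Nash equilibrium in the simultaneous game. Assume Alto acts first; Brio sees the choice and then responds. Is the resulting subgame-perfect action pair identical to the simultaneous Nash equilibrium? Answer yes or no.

no

Brio best-responds to each possible Alto move:
- S1 → Brio plays XL (best of 5, 5, 7, 10); Alto gets 11.
- S2 → Brio plays M (best of 2, 12, 11, 9); Alto gets 10.
- S3 → Brio plays S (best of 11, 5, 10, 8); Alto gets 10.
- S4 → Brio plays XL (best of 0, 6, 4, 10); Alto gets 3.
- S5 → Brio plays XL (best of 3, 3, 4, 11); Alto gets 7.
Maximizing over 11, 10, 10, 3, 7, Alto chooses S1. Subgame-perfect outcome: (S1, XL) with payoffs (11, 10).
Under simultaneous play:
Alto's best replies: S→S2; M→S2; L→S4; XL→S2.
Brio's best replies: S1→XL; S2→M; S3→S; S4→XL; S5→XL.
Only (S2, M) has each player best-responding; Nash payoffs (10, 12).
Sequential outcome (S1, XL) differs from the Nash profile (S2, M).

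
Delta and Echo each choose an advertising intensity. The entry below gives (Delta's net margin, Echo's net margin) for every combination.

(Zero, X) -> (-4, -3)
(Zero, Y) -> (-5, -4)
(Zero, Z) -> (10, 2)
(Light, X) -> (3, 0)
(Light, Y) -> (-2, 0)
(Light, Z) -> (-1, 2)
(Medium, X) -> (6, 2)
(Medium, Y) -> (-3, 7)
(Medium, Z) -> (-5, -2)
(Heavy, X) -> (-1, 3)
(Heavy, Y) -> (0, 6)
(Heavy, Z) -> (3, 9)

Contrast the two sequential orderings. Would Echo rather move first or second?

first

If Delta leads: Echo's best replies are Zero→Z, Light→Z, Medium→Y, Heavy→Z; Delta's induced payoffs 10, -1, -3, 3; outcome (Zero, Z), payoffs (10, 2).
If Echo leads: Delta's best replies are X→Medium, Y→Heavy, Z→Zero; Echo's induced payoffs 2, 6, 2; outcome (Heavy, Y), payoffs (0, 6).
Echo gets 6 moving first and 2 moving second, so Echo prefers to move first.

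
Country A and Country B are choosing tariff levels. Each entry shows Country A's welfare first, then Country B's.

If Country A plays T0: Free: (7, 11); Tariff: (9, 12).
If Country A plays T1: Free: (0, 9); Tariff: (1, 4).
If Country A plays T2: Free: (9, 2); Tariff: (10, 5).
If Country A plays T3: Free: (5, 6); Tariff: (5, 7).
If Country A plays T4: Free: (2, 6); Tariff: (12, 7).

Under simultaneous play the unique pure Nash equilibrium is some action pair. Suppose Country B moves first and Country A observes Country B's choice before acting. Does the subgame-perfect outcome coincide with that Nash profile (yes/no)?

yes

Work backward from Country A's decision.
- Free: BR = T2, leader payoff 2.
- Tariff: BR = T4, leader payoff 7.
Maximizing over 2, 7, Country B chooses Tariff. Subgame-perfect outcome: (T4, Tariff) with payoffs (12, 7).
Now find the simultaneous Nash equilibrium.
Country A's best replies: Free→T2; Tariff→T4.
Country B's best replies: T0→Tariff; T1→Free; T2→Tariff; T3→Tariff; T4→Tariff.
Only (T4, Tariff) has each player best-responding; Nash payoffs (12, 7).
Sequential outcome (T4, Tariff) coincides with the Nash profile (T4, Tariff).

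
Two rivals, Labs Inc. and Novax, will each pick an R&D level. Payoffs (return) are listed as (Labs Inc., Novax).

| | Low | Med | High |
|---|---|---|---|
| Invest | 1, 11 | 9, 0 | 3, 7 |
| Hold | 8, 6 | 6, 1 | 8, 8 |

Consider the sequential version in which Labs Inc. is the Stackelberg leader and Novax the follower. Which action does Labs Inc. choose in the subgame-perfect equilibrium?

Work backward from Novax's decision.
- Invest: Novax compares 11, 0, 7 and picks Low; Labs Inc. would get 1.
- Hold: Novax compares 6, 1, 8 and picks High; Labs Inc. would get 8.
Maximizing over 1, 8, Labs Inc. chooses Hold. Subgame-perfect outcome: (Hold, High) with payoffs (8, 8).

Hold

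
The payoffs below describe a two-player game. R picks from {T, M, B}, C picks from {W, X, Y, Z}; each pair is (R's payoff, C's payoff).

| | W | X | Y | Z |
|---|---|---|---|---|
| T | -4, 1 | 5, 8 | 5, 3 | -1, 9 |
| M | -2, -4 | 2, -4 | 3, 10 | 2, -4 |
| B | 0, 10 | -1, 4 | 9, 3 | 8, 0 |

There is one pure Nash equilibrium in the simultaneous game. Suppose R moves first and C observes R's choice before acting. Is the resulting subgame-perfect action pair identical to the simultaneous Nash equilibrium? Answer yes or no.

C best-responds to each possible R move:
- T: BR = Z, leader payoff -1.
- M: BR = Y, leader payoff 3.
- B: BR = W, leader payoff 0.
Maximizing over -1, 3, 0, R chooses M. Subgame-perfect outcome: (M, Y) with payoffs (3, 10).
For the simultaneous game, intersect best replies.
R's best replies: W→B; X→T; Y→B; Z→B.
C's best replies: T→Z; M→Y; B→W.
The unique mutual best reply is (B, W), giving (0, 10).
Sequential outcome (M, Y) differs from the Nash profile (B, W).

no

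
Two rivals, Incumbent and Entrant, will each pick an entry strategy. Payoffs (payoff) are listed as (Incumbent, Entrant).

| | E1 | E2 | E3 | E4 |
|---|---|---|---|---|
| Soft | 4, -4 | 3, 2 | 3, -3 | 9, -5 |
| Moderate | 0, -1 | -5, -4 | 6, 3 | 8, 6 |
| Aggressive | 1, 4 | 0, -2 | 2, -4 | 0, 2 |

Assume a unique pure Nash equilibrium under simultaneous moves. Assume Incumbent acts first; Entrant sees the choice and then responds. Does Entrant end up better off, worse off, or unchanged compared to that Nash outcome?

Work backward from Entrant's decision.
- Soft: Entrant compares -4, 2, -3, -5 and picks E2; Incumbent would get 3.
- Moderate: Entrant compares -1, -4, 3, 6 and picks E4; Incumbent would get 8.
- Aggressive: Entrant compares 4, -2, -4, 2 and picks E1; Incumbent would get 1.
Incumbent's induced payoffs are 3, 8, 1, so Incumbent commits to Moderate. Subgame-perfect outcome: (Moderate, E4) with payoffs (8, 6).
For the simultaneous game, intersect best replies.
Incumbent's best replies: E1→Soft; E2→Soft; E3→Moderate; E4→Soft.
Entrant's best replies: Soft→E2; Moderate→E4; Aggressive→E1.
Only (Soft, E2) has each player best-responding; Nash payoffs (3, 2).
Entrant earns 6 sequentially versus 2 at the Nash outcome: better off.

better off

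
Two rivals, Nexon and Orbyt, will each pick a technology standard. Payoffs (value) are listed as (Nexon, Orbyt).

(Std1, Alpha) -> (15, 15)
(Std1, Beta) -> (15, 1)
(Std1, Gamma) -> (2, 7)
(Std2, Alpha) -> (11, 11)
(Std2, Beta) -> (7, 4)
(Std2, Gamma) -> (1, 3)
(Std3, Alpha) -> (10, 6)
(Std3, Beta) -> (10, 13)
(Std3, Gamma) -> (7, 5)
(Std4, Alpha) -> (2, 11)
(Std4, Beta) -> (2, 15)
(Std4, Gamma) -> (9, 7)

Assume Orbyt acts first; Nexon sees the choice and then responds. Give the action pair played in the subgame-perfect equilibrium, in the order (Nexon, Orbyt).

(Std1, Alpha)

Nexon best-responds to each possible Orbyt move:
- Alpha → Nexon plays Std1 (best of 15, 11, 10, 2); Orbyt gets 15.
- Beta → Nexon plays Std1 (best of 15, 7, 10, 2); Orbyt gets 1.
- Gamma → Nexon plays Std4 (best of 2, 1, 7, 9); Orbyt gets 7.
Orbyt's induced payoffs are 15, 1, 7, so Orbyt commits to Alpha. Subgame-perfect outcome: (Std1, Alpha) with payoffs (15, 15).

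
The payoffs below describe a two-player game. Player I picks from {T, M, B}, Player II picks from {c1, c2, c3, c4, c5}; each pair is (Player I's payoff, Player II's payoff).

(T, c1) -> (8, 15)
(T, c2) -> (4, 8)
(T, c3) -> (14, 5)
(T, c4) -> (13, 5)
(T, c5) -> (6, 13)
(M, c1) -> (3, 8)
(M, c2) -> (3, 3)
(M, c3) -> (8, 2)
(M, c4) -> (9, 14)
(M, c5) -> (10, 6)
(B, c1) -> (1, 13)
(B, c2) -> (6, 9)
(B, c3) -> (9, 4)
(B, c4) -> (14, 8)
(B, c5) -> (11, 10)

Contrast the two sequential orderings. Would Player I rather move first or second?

If Player I leads: Player II's best replies are T→c1, M→c4, B→c1; Player I's induced payoffs 8, 9, 1; outcome (M, c4), payoffs (9, 14).
If Player II leads: Player I's best replies are c1→T, c2→B, c3→T, c4→B, c5→B; Player II's induced payoffs 15, 9, 5, 8, 10; outcome (T, c1), payoffs (8, 15).
Player I gets 9 moving first and 8 moving second, so Player I prefers to move first.

first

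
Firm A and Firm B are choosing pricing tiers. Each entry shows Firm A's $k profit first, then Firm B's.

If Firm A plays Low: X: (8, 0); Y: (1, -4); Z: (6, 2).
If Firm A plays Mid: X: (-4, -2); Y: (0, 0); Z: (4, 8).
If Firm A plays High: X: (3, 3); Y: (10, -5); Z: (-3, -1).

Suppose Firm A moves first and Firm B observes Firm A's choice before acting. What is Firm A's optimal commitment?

Low

Firm B best-responds to each possible Firm A move:
- Low: BR = Z, leader payoff 6.
- Mid: BR = Z, leader payoff 4.
- High: BR = X, leader payoff 3.
Firm A's induced payoffs are 6, 4, 3, so Firm A commits to Low. Subgame-perfect outcome: (Low, Z) with payoffs (6, 2).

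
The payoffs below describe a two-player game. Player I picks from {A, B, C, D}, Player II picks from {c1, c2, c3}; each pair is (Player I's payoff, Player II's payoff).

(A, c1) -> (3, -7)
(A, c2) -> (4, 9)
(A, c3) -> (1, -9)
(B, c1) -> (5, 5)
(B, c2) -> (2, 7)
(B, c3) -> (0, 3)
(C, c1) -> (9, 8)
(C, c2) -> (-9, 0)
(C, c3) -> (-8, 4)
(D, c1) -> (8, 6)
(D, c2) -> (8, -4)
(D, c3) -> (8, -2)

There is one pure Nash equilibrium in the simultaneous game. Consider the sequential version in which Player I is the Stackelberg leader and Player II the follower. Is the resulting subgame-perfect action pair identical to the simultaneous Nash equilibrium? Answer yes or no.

yes

Solve by backward induction (Player I leads).
- A: Player II compares -7, 9, -9 and picks c2; Player I would get 4.
- B: Player II compares 5, 7, 3 and picks c2; Player I would get 2.
- C: Player II compares 8, 0, 4 and picks c1; Player I would get 9.
- D: Player II compares 6, -4, -2 and picks c1; Player I would get 8.
Player I's induced payoffs are 4, 2, 9, 8, so Player I commits to C. Subgame-perfect outcome: (C, c1) with payoffs (9, 8).
Now find the simultaneous Nash equilibrium.
Player I's best replies: c1→C; c2→D; c3→D.
Player II's best replies: A→c2; B→c2; C→c1; D→c1.
The unique mutual best reply is (C, c1), giving (9, 8).
Sequential outcome (C, c1) coincides with the Nash profile (C, c1).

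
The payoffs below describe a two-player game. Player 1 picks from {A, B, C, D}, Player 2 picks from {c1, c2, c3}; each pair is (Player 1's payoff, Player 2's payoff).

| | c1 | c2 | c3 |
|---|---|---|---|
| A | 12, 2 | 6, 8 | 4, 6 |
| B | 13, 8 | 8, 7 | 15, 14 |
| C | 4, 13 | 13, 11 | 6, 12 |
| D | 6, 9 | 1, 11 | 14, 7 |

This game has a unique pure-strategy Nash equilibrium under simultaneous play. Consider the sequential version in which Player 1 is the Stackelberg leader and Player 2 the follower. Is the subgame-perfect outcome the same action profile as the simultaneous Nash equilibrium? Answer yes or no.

Backward induction with Player 1 moving first.
- A → Player 2 plays c2 (best of 2, 8, 6); Player 1 gets 6.
- B → Player 2 plays c3 (best of 8, 7, 14); Player 1 gets 15.
- C → Player 2 plays c1 (best of 13, 11, 12); Player 1 gets 4.
- D → Player 2 plays c2 (best of 9, 11, 7); Player 1 gets 1.
Among 6, 15, 4, 1, the best is 15 at B. Subgame-perfect outcome: (B, c3) with payoffs (15, 14).
For the simultaneous game, intersect best replies.
Player 1's best replies: c1→B; c2→C; c3→B.
Player 2's best replies: A→c2; B→c3; C→c1; D→c2.
The unique mutual best reply is (B, c3), giving (15, 14).
Sequential outcome (B, c3) coincides with the Nash profile (B, c3).

yes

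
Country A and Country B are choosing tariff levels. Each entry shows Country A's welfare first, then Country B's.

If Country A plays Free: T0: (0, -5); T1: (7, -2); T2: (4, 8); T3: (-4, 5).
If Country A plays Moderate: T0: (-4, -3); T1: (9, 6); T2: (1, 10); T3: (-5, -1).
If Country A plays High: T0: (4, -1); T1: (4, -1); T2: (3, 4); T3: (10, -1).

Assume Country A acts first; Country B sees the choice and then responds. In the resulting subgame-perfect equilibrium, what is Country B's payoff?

Solve by backward induction (Country A leads).
- Free → Country B plays T2 (best of -5, -2, 8, 5); Country A gets 4.
- Moderate → Country B plays T2 (best of -3, 6, 10, -1); Country A gets 1.
- High → Country B plays T2 (best of -1, -1, 4, -1); Country A gets 3.
Country A's induced payoffs are 4, 1, 3, so Country A commits to Free. Subgame-perfect outcome: (Free, T2) with payoffs (4, 8).

8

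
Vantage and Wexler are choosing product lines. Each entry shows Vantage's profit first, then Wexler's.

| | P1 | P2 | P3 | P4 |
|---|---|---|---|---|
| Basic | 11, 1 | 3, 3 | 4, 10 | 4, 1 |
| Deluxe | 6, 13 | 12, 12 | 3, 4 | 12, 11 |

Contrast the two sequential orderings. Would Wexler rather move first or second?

If Vantage leads: Wexler's best replies are Basic→P3, Deluxe→P1; Vantage's induced payoffs 4, 6; outcome (Deluxe, P1), payoffs (6, 13).
If Wexler leads: Vantage's best replies are P1→Basic, P2→Deluxe, P3→Basic, P4→Deluxe; Wexler's induced payoffs 1, 12, 10, 11; outcome (Deluxe, P2), payoffs (12, 12).
Wexler gets 12 moving first and 13 moving second, so Wexler prefers to move second.

second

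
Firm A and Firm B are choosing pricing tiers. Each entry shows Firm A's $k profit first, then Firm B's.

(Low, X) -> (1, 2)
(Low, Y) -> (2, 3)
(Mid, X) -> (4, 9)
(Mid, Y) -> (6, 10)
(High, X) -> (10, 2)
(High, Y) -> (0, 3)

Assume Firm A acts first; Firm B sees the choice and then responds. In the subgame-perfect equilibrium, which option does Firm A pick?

Firm B best-responds to each possible Firm A move:
- Low: BR = Y, leader payoff 2.
- Mid: BR = Y, leader payoff 6.
- High: BR = Y, leader payoff 0.
Firm A's induced payoffs are 2, 6, 0, so Firm A commits to Mid. Subgame-perfect outcome: (Mid, Y) with payoffs (6, 10).

Mid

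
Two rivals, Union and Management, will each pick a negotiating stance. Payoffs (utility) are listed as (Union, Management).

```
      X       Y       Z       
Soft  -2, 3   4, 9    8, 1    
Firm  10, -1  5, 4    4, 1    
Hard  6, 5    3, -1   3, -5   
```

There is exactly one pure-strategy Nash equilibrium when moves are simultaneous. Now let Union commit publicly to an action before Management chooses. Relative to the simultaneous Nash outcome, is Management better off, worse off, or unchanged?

better off

Work backward from Management's decision.
- Soft: Management compares 3, 9, 1 and picks Y; Union would get 4.
- Firm: Management compares -1, 4, 1 and picks Y; Union would get 5.
- Hard: Management compares 5, -1, -5 and picks X; Union would get 6.
Among 4, 5, 6, the best is 6 at Hard. Subgame-perfect outcome: (Hard, X) with payoffs (6, 5).
For the simultaneous game, intersect best replies.
Union's best replies: X→Firm; Y→Firm; Z→Soft.
Management's best replies: Soft→Y; Firm→Y; Hard→X.
The unique mutual best reply is (Firm, Y), giving (5, 4).
Management earns 5 sequentially versus 4 at the Nash outcome: better off.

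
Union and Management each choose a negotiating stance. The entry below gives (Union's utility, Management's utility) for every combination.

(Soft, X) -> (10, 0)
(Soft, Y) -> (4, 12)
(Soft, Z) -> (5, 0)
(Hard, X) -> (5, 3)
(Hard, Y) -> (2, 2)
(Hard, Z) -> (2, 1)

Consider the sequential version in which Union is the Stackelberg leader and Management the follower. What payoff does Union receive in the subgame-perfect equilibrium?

5

Backward induction with Union moving first.
- Soft: BR = Y, leader payoff 4.
- Hard: BR = X, leader payoff 5.
Union's induced payoffs are 4, 5, so Union commits to Hard. Subgame-perfect outcome: (Hard, X) with payoffs (5, 3).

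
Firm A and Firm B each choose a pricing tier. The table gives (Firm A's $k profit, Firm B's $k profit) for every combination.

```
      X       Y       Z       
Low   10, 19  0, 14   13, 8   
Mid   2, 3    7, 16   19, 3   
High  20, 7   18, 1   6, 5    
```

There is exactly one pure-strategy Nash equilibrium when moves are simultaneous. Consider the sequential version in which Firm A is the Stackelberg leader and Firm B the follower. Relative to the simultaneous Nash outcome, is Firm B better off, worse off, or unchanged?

unchanged

Firm B best-responds to each possible Firm A move:
- Low: Firm B compares 19, 14, 8 and picks X; Firm A would get 10.
- Mid: Firm B compares 3, 16, 3 and picks Y; Firm A would get 7.
- High: Firm B compares 7, 1, 5 and picks X; Firm A would get 20.
Maximizing over 10, 7, 20, Firm A chooses High. Subgame-perfect outcome: (High, X) with payoffs (20, 7).
For the simultaneous game, intersect best replies.
Firm A's best replies: X→High; Y→High; Z→Mid.
Firm B's best replies: Low→X; Mid→Y; High→X.
The unique mutual best reply is (High, X), giving (20, 7).
Firm B earns 7 sequentially versus 7 at the Nash outcome: unchanged.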